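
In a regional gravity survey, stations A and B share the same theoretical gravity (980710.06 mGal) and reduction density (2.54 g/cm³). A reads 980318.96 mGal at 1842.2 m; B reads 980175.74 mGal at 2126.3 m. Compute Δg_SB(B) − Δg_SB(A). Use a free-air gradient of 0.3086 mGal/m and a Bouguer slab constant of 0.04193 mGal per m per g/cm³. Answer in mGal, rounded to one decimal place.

Δg_SB(A) = 980318.96 − 980710.06 + 0.3086×1842.2 − 0.04193×2.54×1842.2 = -18.80 mGal
Δg_SB(B) = 980175.74 − 980710.06 + 0.3086×2126.3 − 0.04193×2.54×2126.3 = -104.60 mGal
Difference = -104.60 − (-18.80) = -85.80 mGal

-85.8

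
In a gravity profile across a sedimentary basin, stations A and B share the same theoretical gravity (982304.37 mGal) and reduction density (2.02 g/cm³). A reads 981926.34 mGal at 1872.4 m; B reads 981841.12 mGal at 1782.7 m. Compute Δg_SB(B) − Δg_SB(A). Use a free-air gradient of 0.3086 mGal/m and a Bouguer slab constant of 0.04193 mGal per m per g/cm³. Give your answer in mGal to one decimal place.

-105.3

Δg_SB(A) = 981926.34 − 982304.37 + 0.3086×1872.4 − 0.04193×2.02×1872.4 = 41.20 mGal
Δg_SB(B) = 981841.12 − 982304.37 + 0.3086×1782.7 − 0.04193×2.02×1782.7 = -64.10 mGal
Difference = -64.10 − (41.20) = -105.30 mGal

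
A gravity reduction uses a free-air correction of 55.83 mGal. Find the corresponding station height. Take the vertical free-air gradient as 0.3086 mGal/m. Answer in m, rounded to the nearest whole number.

181

h = 55.83 / 0.3086 = 180.91 m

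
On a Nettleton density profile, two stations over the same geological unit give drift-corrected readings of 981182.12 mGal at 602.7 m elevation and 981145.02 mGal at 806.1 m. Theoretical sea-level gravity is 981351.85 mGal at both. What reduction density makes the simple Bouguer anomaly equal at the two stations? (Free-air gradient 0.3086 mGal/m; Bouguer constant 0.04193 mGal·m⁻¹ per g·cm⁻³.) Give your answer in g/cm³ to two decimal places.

3.01

Δg_obs = 981145.02 − 981182.12 = -37.10 mGal over Δh = 806.1 − 602.7 = 203.4 m
Equal Bouguer anomalies ⇒ Δg_obs + (0.3086 − 0.04193ρ)·Δh = 0
0.3086 − 0.04193ρ = −Δg_obs/Δh = 0.18240
ρ = (0.3086 − 0.18240) / 0.04193 = 3.01 g/cm³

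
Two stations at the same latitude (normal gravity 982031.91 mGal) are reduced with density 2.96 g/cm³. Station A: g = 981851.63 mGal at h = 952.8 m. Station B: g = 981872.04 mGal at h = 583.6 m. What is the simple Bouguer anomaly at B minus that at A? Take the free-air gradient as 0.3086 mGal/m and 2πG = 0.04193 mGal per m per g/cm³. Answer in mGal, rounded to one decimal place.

-47.7

Δg_SB(A) = 981851.63 − 982031.91 + 0.3086×952.8 − 0.04193×2.96×952.8 = -4.50 mGal
Δg_SB(B) = 981872.04 − 982031.91 + 0.3086×583.6 − 0.04193×2.96×583.6 = -52.20 mGal
Difference = -52.20 − (-4.50) = -47.70 mGal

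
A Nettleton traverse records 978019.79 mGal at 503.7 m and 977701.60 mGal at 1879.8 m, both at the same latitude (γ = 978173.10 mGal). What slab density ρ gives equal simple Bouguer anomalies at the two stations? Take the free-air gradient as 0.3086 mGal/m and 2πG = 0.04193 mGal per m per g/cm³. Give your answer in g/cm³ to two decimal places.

Δg_obs = 977701.60 − 978019.79 = -318.19 mGal over Δh = 1879.8 − 503.7 = 1376.1 m
Equal Bouguer anomalies ⇒ Δg_obs + (0.3086 − 0.04193ρ)·Δh = 0
0.3086 − 0.04193ρ = −Δg_obs/Δh = 0.23123
ρ = (0.3086 − 0.23123) / 0.04193 = 1.85 g/cm³

1.85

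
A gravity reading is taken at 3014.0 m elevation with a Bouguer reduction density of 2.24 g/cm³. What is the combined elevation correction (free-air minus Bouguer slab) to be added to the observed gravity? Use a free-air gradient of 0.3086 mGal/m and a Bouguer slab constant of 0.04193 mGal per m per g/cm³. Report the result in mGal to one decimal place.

647.0

Combined gradient = 0.3086 − 0.04193 × 2.24 = 0.2146768 mGal/m
Combined elevation correction = 0.2146768 × 3014.0 = 647.0 mGal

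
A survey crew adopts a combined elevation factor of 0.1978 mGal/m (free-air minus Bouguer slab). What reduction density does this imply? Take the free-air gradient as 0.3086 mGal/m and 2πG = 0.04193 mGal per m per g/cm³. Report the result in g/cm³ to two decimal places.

0.1978 = 0.3086 − 0.04193 × ρ
ρ = (0.3086 − 0.1978) / 0.04193 = 2.64 g/cm³

2.64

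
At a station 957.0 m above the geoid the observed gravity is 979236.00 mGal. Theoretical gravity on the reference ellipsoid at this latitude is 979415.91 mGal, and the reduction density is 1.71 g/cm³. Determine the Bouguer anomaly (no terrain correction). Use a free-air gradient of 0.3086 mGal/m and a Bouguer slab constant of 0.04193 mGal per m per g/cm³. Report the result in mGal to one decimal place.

Free-air correction = 0.3086 × 957.0 = 295.33 mGal
Free-air anomaly = 979236.00 − 979415.91 + (295.33) = 115.42 mGal
Bouguer slab correction = 0.04193 × 1.71 × 957.0 = 68.62 mGal
Simple Bouguer anomaly = 115.42 − (68.62) = 46.80 mGal

46.8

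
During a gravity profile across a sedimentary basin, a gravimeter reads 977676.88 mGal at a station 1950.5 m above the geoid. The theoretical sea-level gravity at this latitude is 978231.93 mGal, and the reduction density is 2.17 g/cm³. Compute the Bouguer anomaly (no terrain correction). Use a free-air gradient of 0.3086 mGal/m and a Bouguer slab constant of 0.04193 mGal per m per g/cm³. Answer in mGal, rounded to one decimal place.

Free-air correction = 0.3086 × 1950.5 = 601.92 mGal
Free-air anomaly = 977676.88 − 978231.93 + (601.92) = 46.87 mGal
Bouguer slab correction = 0.04193 × 2.17 × 1950.5 = 177.47 mGal
Simple Bouguer anomaly = 46.87 − (177.47) = -130.60 mGal

-130.6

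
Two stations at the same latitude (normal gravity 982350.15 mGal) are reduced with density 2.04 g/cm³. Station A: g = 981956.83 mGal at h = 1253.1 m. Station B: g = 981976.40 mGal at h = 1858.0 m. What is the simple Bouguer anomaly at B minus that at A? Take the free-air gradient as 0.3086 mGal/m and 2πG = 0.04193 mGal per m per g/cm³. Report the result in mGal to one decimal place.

154.5

Δg_SB(A) = 981956.83 − 982350.15 + 0.3086×1253.1 − 0.04193×2.04×1253.1 = -113.80 mGal
Δg_SB(B) = 981976.40 − 982350.15 + 0.3086×1858.0 − 0.04193×2.04×1858.0 = 40.70 mGal
Difference = 40.70 − (-113.80) = 154.50 mGal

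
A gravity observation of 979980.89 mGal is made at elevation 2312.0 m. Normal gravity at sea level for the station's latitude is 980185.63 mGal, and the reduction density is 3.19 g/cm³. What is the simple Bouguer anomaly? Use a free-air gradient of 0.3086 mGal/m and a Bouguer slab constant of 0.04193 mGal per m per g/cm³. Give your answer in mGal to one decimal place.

Free-air correction = 0.3086 × 2312.0 = 713.48 mGal
Free-air anomaly = 979980.89 − 980185.63 + (713.48) = 508.74 mGal
Bouguer slab correction = 0.04193 × 3.19 × 2312.0 = 309.25 mGal
Simple Bouguer anomaly = 508.74 − (309.25) = 199.49 mGal

199.5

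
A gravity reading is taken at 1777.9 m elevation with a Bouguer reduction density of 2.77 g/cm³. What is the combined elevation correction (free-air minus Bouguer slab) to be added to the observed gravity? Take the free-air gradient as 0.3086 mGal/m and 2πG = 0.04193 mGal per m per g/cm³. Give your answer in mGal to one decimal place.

342.2

Combined gradient = 0.3086 − 0.04193 × 2.77 = 0.1924539 mGal/m
Combined elevation correction = 0.1924539 × 1777.9 = 342.2 mGal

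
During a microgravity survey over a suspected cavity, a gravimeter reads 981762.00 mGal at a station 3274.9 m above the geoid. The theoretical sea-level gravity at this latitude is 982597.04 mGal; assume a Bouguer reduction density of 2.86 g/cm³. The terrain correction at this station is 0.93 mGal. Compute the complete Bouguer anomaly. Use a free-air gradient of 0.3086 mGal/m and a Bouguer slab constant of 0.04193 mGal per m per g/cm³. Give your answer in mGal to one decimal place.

-216.2

Free-air correction = 0.3086 × 3274.9 = 1010.63 mGal
Free-air anomaly = 981762.00 − 982597.04 + (1010.63) = 175.59 mGal
Bouguer slab correction = 0.04193 × 2.86 × 3274.9 = 392.73 mGal
Simple Bouguer anomaly = 175.59 − (392.73) = -217.14 mGal
Complete Bouguer anomaly = -217.14 + 0.93 = -216.21 mGal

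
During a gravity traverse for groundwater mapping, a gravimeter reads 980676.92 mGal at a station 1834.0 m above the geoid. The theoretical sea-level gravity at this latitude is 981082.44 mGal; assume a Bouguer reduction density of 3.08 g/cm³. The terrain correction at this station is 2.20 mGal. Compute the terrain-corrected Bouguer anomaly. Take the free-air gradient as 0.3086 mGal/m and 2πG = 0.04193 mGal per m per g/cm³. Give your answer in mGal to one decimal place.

Free-air correction = 0.3086 × 1834.0 = 565.97 mGal
Free-air anomaly = 980676.92 − 981082.44 + (565.97) = 160.45 mGal
Bouguer slab correction = 0.04193 × 3.08 × 1834.0 = 236.85 mGal
Simple Bouguer anomaly = 160.45 − (236.85) = -76.40 mGal
Complete Bouguer anomaly = -76.40 + 2.20 = -74.20 mGal

-74.2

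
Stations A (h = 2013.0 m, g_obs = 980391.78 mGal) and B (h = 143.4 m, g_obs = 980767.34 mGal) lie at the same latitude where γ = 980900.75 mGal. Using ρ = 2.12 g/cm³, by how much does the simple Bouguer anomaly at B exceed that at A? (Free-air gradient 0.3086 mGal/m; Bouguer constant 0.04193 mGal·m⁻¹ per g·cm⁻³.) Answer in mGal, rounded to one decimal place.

-35.2

Δg_SB(A) = 980391.78 − 980900.75 + 0.3086×2013.0 − 0.04193×2.12×2013.0 = -66.70 mGal
Δg_SB(B) = 980767.34 − 980900.75 + 0.3086×143.4 − 0.04193×2.12×143.4 = -101.90 mGal
Difference = -101.90 − (-66.70) = -35.20 mGal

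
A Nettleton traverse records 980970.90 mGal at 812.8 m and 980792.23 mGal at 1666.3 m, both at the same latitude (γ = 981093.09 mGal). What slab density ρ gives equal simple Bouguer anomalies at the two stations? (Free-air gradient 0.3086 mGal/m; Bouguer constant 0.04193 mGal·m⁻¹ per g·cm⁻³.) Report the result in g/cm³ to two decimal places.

Δg_obs = 980792.23 − 980970.90 = -178.67 mGal over Δh = 1666.3 − 812.8 = 853.5 m
Equal Bouguer anomalies ⇒ Δg_obs + (0.3086 − 0.04193ρ)·Δh = 0
0.3086 − 0.04193ρ = −Δg_obs/Δh = 0.20934
ρ = (0.3086 − 0.20934) / 0.04193 = 2.37 g/cm³

2.37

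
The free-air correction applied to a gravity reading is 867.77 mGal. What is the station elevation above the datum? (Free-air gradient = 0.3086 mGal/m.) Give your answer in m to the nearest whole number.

2812

h = 867.77 / 0.3086 = 2811.96 m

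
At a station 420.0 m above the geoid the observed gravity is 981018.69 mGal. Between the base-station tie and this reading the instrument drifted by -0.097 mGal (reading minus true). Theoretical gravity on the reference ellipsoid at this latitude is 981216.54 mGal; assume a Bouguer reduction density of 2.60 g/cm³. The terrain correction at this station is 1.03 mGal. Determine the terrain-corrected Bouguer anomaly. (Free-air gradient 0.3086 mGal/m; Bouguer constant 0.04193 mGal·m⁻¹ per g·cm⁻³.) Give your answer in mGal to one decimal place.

Drift-corrected reading = 981018.69 − (-0.097) = 981018.787 mGal
Free-air correction = 0.3086 × 420.0 = 129.61 mGal
Free-air anomaly = 981018.787 − 981216.54 + (129.61) = -68.143 mGal
Bouguer slab correction = 0.04193 × 2.60 × 420.0 = 45.79 mGal
Simple Bouguer anomaly = -68.143 − (45.79) = -113.933 mGal
Complete Bouguer anomaly = -113.933 + 1.03 = -112.903 mGal

-112.9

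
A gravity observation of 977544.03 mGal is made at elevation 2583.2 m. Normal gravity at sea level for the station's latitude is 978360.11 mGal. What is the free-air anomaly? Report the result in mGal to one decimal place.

Free-air correction = 0.3086 × 2583.2 = 797.18 mGal
Free-air anomaly = 977544.03 − 978360.11 + (797.18) = -18.90 mGal

-18.9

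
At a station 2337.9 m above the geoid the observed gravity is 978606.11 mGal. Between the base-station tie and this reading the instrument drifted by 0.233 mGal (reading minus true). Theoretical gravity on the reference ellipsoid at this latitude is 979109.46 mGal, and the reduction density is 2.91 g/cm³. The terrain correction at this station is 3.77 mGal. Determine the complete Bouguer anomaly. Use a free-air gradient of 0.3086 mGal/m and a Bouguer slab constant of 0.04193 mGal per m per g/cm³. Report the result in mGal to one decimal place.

Drift-corrected reading = 978606.11 − (0.233) = 978605.877 mGal
Free-air correction = 0.3086 × 2337.9 = 721.48 mGal
Free-air anomaly = 978605.877 − 979109.46 + (721.48) = 217.897 mGal
Bouguer slab correction = 0.04193 × 2.91 × 2337.9 = 285.26 mGal
Simple Bouguer anomaly = 217.897 − (285.26) = -67.363 mGal
Complete Bouguer anomaly = -67.363 + 3.77 = -63.593 mGal

-63.6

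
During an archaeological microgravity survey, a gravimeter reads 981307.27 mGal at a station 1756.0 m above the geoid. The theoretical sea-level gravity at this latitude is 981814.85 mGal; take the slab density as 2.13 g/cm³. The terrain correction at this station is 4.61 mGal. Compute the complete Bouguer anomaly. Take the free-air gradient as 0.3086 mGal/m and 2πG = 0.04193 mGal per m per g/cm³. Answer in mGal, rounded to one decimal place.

Free-air correction = 0.3086 × 1756.0 = 541.90 mGal
Free-air anomaly = 981307.27 − 981814.85 + (541.90) = 34.32 mGal
Bouguer slab correction = 0.04193 × 2.13 × 1756.0 = 156.83 mGal
Simple Bouguer anomaly = 34.32 − (156.83) = -122.51 mGal
Complete Bouguer anomaly = -122.51 + 4.61 = -117.90 mGal

-117.9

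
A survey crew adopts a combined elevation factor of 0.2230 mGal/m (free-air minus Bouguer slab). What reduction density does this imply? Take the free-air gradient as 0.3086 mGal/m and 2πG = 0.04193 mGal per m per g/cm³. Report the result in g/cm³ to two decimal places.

0.2230 = 0.3086 − 0.04193 × ρ
ρ = (0.3086 − 0.2230) / 0.04193 = 2.04 g/cm³

2.04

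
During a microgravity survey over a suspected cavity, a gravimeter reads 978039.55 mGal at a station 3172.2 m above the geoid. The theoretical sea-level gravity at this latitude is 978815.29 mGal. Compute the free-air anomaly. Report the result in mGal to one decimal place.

203.2

Free-air correction = 0.3086 × 3172.2 = 978.94 mGal
Free-air anomaly = 978039.55 − 978815.29 + (978.94) = 203.20 mGal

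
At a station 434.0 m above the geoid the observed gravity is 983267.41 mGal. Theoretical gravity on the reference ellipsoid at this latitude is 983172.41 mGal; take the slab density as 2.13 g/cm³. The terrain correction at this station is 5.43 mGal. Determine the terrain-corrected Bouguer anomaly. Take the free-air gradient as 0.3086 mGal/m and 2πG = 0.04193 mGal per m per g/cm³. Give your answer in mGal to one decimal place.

195.6

Free-air correction = 0.3086 × 434.0 = 133.93 mGal
Free-air anomaly = 983267.41 − 983172.41 + (133.93) = 228.93 mGal
Bouguer slab correction = 0.04193 × 2.13 × 434.0 = 38.76 mGal
Simple Bouguer anomaly = 228.93 − (38.76) = 190.17 mGal
Complete Bouguer anomaly = 190.17 + 5.43 = 195.60 mGal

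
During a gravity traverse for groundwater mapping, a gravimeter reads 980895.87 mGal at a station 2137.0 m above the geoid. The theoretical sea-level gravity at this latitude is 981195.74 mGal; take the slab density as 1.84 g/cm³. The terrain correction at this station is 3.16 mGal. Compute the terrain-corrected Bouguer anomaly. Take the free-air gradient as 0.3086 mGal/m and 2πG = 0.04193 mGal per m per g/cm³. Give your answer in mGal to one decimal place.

Free-air correction = 0.3086 × 2137.0 = 659.48 mGal
Free-air anomaly = 980895.87 − 981195.74 + (659.48) = 359.61 mGal
Bouguer slab correction = 0.04193 × 1.84 × 2137.0 = 164.87 mGal
Simple Bouguer anomaly = 359.61 − (164.87) = 194.74 mGal
Complete Bouguer anomaly = 194.74 + 3.16 = 197.90 mGal

197.9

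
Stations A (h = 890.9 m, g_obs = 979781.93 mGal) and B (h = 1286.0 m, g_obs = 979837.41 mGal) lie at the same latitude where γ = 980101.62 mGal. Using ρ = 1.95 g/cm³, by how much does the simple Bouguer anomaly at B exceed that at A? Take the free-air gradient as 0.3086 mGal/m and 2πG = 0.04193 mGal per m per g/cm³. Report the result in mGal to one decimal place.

Δg_SB(A) = 979781.93 − 980101.62 + 0.3086×890.9 − 0.04193×1.95×890.9 = -117.60 mGal
Δg_SB(B) = 979837.41 − 980101.62 + 0.3086×1286.0 − 0.04193×1.95×1286.0 = 27.50 mGal
Difference = 27.50 − (-117.60) = 145.10 mGal

145.1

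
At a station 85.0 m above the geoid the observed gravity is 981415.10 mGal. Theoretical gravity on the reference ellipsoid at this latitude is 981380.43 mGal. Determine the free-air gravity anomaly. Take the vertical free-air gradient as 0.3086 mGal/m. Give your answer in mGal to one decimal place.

Free-air correction = 0.3086 × 85.0 = 26.23 mGal
Free-air anomaly = 981415.10 − 981380.43 + (26.23) = 60.90 mGal

60.9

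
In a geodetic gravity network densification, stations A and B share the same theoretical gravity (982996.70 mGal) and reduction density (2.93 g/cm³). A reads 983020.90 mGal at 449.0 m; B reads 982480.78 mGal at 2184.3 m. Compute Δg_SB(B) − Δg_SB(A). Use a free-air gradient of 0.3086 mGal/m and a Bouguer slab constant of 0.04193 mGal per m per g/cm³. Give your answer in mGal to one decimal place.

-217.8

Δg_SB(A) = 983020.90 − 982996.70 + 0.3086×449.0 − 0.04193×2.93×449.0 = 107.60 mGal
Δg_SB(B) = 982480.78 − 982996.70 + 0.3086×2184.3 − 0.04193×2.93×2184.3 = -110.20 mGal
Difference = -110.20 − (107.60) = -217.80 mGal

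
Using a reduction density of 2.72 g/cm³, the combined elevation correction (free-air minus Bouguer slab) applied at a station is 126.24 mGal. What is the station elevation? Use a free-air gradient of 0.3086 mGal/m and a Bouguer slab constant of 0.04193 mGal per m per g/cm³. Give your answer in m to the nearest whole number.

649

Combined gradient = 0.3086 − 0.04193 × 2.72 = 0.1945504 mGal/m
h = 126.24 / 0.1945504 = 648.88 m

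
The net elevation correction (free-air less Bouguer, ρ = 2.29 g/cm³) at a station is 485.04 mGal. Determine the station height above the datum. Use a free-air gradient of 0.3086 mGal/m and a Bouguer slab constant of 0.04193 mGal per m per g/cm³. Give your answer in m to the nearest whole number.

2282

Combined gradient = 0.3086 − 0.04193 × 2.29 = 0.2125803 mGal/m
h = 485.04 / 0.2125803 = 2281.68 m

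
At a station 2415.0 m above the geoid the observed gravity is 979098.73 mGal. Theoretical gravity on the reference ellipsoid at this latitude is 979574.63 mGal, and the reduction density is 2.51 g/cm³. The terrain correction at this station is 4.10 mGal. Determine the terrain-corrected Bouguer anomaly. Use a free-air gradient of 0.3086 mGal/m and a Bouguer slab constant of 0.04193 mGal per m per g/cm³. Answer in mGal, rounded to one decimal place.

19.3

Free-air correction = 0.3086 × 2415.0 = 745.27 mGal
Free-air anomaly = 979098.73 − 979574.63 + (745.27) = 269.37 mGal
Bouguer slab correction = 0.04193 × 2.51 × 2415.0 = 254.16 mGal
Simple Bouguer anomaly = 269.37 − (254.16) = 15.21 mGal
Complete Bouguer anomaly = 15.21 + 4.10 = 19.31 mGal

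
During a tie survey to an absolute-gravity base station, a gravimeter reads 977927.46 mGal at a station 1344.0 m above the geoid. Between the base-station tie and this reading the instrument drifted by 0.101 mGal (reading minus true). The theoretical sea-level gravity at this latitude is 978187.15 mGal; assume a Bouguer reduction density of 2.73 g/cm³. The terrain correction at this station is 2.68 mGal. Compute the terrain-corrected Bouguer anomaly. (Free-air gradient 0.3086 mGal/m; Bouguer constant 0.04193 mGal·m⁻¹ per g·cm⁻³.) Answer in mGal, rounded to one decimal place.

3.8

Drift-corrected reading = 977927.46 − (0.101) = 977927.359 mGal
Free-air correction = 0.3086 × 1344.0 = 414.76 mGal
Free-air anomaly = 977927.359 − 978187.15 + (414.76) = 154.969 mGal
Bouguer slab correction = 0.04193 × 2.73 × 1344.0 = 153.85 mGal
Simple Bouguer anomaly = 154.969 − (153.85) = 1.119 mGal
Complete Bouguer anomaly = 1.119 + 2.68 = 3.799 mGal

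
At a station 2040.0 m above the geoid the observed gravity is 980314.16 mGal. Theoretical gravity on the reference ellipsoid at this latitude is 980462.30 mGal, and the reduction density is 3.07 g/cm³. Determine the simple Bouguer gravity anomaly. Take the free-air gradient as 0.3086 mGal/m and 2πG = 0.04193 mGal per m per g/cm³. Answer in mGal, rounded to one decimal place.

Free-air correction = 0.3086 × 2040.0 = 629.54 mGal
Free-air anomaly = 980314.16 − 980462.30 + (629.54) = 481.40 mGal
Bouguer slab correction = 0.04193 × 3.07 × 2040.0 = 262.60 mGal
Simple Bouguer anomaly = 481.40 − (262.60) = 218.80 mGal

218.8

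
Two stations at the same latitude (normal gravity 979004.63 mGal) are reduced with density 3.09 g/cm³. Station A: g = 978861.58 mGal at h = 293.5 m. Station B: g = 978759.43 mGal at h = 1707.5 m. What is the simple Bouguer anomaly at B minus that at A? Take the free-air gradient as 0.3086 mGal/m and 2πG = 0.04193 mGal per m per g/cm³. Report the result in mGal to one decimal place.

Δg_SB(A) = 978861.58 − 979004.63 + 0.3086×293.5 − 0.04193×3.09×293.5 = -90.50 mGal
Δg_SB(B) = 978759.43 − 979004.63 + 0.3086×1707.5 − 0.04193×3.09×1707.5 = 60.50 mGal
Difference = 60.50 − (-90.50) = 151.00 mGal

151.0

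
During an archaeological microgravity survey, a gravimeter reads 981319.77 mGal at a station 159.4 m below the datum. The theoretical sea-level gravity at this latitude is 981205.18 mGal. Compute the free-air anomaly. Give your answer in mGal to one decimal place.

65.4

Free-air correction = 0.3086 × -159.4 = -49.19 mGal
Free-air anomaly = 981319.77 − 981205.18 + (-49.19) = 65.40 mGal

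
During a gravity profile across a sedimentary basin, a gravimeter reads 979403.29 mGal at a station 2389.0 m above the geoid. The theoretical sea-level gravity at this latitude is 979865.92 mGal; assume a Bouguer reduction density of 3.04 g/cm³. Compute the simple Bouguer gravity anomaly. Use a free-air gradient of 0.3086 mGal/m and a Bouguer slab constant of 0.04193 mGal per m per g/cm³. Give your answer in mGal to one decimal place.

-29.9

Free-air correction = 0.3086 × 2389.0 = 737.25 mGal
Free-air anomaly = 979403.29 − 979865.92 + (737.25) = 274.62 mGal
Bouguer slab correction = 0.04193 × 3.04 × 2389.0 = 304.52 mGal
Simple Bouguer anomaly = 274.62 − (304.52) = -29.90 mGal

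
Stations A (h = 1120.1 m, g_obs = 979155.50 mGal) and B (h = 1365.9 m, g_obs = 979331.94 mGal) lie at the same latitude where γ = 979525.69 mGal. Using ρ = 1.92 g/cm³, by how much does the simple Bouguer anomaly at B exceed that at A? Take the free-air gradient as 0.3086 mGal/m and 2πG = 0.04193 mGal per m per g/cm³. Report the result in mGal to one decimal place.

Δg_SB(A) = 979155.50 − 979525.69 + 0.3086×1120.1 − 0.04193×1.92×1120.1 = -114.70 mGal
Δg_SB(B) = 979331.94 − 979525.69 + 0.3086×1365.9 − 0.04193×1.92×1365.9 = 117.80 mGal
Difference = 117.80 − (-114.70) = 232.50 mGal

232.5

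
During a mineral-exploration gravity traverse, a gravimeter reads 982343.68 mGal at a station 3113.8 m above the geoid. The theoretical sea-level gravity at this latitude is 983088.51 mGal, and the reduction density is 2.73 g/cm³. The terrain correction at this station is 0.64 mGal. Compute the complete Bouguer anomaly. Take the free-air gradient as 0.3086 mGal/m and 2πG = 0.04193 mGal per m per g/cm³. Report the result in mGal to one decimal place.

Free-air correction = 0.3086 × 3113.8 = 960.92 mGal
Free-air anomaly = 982343.68 − 983088.51 + (960.92) = 216.09 mGal
Bouguer slab correction = 0.04193 × 2.73 × 3113.8 = 356.43 mGal
Simple Bouguer anomaly = 216.09 − (356.43) = -140.34 mGal
Complete Bouguer anomaly = -140.34 + 0.64 = -139.70 mGal

-139.7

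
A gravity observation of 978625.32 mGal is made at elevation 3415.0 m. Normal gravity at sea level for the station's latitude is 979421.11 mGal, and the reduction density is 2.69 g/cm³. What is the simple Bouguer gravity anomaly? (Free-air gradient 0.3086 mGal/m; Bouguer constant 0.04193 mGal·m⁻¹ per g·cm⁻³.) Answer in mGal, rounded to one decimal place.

-127.1

Free-air correction = 0.3086 × 3415.0 = 1053.87 mGal
Free-air anomaly = 978625.32 − 979421.11 + (1053.87) = 258.08 mGal
Bouguer slab correction = 0.04193 × 2.69 × 3415.0 = 385.18 mGal
Simple Bouguer anomaly = 258.08 − (385.18) = -127.10 mGal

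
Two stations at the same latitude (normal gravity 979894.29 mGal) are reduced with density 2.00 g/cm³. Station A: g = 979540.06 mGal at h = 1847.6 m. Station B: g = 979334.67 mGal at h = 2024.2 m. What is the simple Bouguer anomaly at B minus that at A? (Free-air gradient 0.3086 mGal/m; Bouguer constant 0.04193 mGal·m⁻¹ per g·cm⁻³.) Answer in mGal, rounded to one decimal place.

Δg_SB(A) = 979540.06 − 979894.29 + 0.3086×1847.6 − 0.04193×2.00×1847.6 = 61.00 mGal
Δg_SB(B) = 979334.67 − 979894.29 + 0.3086×2024.2 − 0.04193×2.00×2024.2 = -104.70 mGal
Difference = -104.70 − (61.00) = -165.70 mGal

-165.7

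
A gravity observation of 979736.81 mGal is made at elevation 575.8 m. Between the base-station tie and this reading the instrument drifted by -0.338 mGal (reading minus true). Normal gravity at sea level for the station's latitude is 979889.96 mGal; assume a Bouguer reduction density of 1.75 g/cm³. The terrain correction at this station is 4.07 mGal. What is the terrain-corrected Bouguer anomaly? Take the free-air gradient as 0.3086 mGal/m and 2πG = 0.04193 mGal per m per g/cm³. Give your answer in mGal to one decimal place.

Drift-corrected reading = 979736.81 − (-0.338) = 979737.148 mGal
Free-air correction = 0.3086 × 575.8 = 177.69 mGal
Free-air anomaly = 979737.148 − 979889.96 + (177.69) = 24.878 mGal
Bouguer slab correction = 0.04193 × 1.75 × 575.8 = 42.25 mGal
Simple Bouguer anomaly = 24.878 − (42.25) = -17.372 mGal
Complete Bouguer anomaly = -17.372 + 4.07 = -13.302 mGal

-13.3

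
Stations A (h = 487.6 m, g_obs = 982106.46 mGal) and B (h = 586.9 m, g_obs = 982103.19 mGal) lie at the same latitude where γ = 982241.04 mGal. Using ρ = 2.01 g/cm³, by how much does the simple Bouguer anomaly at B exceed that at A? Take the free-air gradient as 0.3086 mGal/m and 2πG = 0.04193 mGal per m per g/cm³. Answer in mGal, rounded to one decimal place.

19.0

Δg_SB(A) = 982106.46 − 982241.04 + 0.3086×487.6 − 0.04193×2.01×487.6 = -25.20 mGal
Δg_SB(B) = 982103.19 − 982241.04 + 0.3086×586.9 − 0.04193×2.01×586.9 = -6.20 mGal
Difference = -6.20 − (-25.20) = 19.00 mGal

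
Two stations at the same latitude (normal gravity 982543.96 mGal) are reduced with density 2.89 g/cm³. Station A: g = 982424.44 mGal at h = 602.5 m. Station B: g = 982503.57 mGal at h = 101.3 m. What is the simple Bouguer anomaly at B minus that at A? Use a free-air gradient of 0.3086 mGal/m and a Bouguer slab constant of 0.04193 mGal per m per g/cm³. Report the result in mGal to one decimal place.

-14.8

Δg_SB(A) = 982424.44 − 982543.96 + 0.3086×602.5 − 0.04193×2.89×602.5 = -6.60 mGal
Δg_SB(B) = 982503.57 − 982543.96 + 0.3086×101.3 − 0.04193×2.89×101.3 = -21.40 mGal
Difference = -21.40 − (-6.60) = -14.80 mGal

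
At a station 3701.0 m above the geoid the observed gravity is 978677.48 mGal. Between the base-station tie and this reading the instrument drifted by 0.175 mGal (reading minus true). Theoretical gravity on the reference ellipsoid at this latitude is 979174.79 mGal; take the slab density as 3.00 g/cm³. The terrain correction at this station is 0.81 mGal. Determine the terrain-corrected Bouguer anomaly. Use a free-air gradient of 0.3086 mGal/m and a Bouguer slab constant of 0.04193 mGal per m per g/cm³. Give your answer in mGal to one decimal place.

Drift-corrected reading = 978677.48 − (0.175) = 978677.305 mGal
Free-air correction = 0.3086 × 3701.0 = 1142.13 mGal
Free-air anomaly = 978677.305 − 979174.79 + (1142.13) = 644.645 mGal
Bouguer slab correction = 0.04193 × 3.00 × 3701.0 = 465.55 mGal
Simple Bouguer anomaly = 644.645 − (465.55) = 179.095 mGal
Complete Bouguer anomaly = 179.095 + 0.81 = 179.905 mGal

179.9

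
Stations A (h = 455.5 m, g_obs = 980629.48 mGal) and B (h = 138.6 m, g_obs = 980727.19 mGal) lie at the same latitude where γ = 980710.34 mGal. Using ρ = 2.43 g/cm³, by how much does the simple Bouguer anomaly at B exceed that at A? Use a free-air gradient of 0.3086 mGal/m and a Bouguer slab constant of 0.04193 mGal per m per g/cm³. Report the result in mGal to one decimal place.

Δg_SB(A) = 980629.48 − 980710.34 + 0.3086×455.5 − 0.04193×2.43×455.5 = 13.30 mGal
Δg_SB(B) = 980727.19 − 980710.34 + 0.3086×138.6 − 0.04193×2.43×138.6 = 45.50 mGal
Difference = 45.50 − (13.30) = 32.20 mGal

32.2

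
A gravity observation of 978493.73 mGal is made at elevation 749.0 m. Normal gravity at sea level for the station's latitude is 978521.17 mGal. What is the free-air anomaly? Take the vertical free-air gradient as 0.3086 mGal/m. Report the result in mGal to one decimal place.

Free-air correction = 0.3086 × 749.0 = 231.14 mGal
Free-air anomaly = 978493.73 − 978521.17 + (231.14) = 203.70 mGal

203.7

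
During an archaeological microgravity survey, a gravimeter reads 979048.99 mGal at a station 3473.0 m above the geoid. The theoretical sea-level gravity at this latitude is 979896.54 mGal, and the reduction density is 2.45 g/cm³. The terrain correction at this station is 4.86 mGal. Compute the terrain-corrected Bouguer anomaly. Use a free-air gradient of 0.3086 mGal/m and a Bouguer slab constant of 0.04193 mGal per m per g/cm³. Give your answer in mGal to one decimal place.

Free-air correction = 0.3086 × 3473.0 = 1071.77 mGal
Free-air anomaly = 979048.99 − 979896.54 + (1071.77) = 224.22 mGal
Bouguer slab correction = 0.04193 × 2.45 × 3473.0 = 356.78 mGal
Simple Bouguer anomaly = 224.22 − (356.78) = -132.56 mGal
Complete Bouguer anomaly = -132.56 + 4.86 = -127.70 mGal

-127.7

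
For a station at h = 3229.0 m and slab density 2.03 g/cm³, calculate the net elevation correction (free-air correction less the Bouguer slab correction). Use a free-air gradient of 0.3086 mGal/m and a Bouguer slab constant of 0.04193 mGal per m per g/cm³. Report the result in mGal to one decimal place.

Combined gradient = 0.3086 − 0.04193 × 2.03 = 0.2234821 mGal/m
Combined elevation correction = 0.2234821 × 3229.0 = 721.6 mGal

721.6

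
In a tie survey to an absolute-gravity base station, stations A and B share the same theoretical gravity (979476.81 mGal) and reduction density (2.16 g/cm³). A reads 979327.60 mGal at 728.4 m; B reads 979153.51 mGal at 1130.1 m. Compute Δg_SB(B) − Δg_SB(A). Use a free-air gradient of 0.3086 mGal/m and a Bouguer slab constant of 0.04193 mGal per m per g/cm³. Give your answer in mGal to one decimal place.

-86.5

Δg_SB(A) = 979327.60 − 979476.81 + 0.3086×728.4 − 0.04193×2.16×728.4 = 9.60 mGal
Δg_SB(B) = 979153.51 − 979476.81 + 0.3086×1130.1 − 0.04193×2.16×1130.1 = -76.90 mGal
Difference = -76.90 − (9.60) = -86.50 mGal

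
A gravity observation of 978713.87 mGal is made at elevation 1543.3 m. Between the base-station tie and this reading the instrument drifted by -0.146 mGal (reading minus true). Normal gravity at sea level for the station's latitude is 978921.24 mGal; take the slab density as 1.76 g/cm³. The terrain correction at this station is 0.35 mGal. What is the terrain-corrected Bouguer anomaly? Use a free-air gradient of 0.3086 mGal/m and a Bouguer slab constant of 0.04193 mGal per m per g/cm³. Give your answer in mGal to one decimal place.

155.5

Drift-corrected reading = 978713.87 − (-0.146) = 978714.016 mGal
Free-air correction = 0.3086 × 1543.3 = 476.26 mGal
Free-air anomaly = 978714.016 − 978921.24 + (476.26) = 269.036 mGal
Bouguer slab correction = 0.04193 × 1.76 × 1543.3 = 113.89 mGal
Simple Bouguer anomaly = 269.036 − (113.89) = 155.146 mGal
Complete Bouguer anomaly = 155.146 + 0.35 = 155.496 mGal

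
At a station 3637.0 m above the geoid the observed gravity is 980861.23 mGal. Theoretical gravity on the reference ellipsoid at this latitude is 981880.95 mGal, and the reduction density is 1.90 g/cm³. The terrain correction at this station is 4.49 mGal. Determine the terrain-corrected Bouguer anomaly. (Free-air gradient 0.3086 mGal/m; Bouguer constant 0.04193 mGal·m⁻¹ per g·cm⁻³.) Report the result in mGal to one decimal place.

-182.6

Free-air correction = 0.3086 × 3637.0 = 1122.38 mGal
Free-air anomaly = 980861.23 − 981880.95 + (1122.38) = 102.66 mGal
Bouguer slab correction = 0.04193 × 1.90 × 3637.0 = 289.75 mGal
Simple Bouguer anomaly = 102.66 − (289.75) = -187.09 mGal
Complete Bouguer anomaly = -187.09 + 4.49 = -182.60 mGal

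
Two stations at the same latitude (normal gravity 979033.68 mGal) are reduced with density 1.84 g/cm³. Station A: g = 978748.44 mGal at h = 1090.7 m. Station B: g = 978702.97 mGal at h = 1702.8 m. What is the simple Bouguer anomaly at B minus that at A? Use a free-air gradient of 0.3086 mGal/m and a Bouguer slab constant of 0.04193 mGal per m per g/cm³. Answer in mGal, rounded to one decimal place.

Δg_SB(A) = 978748.44 − 979033.68 + 0.3086×1090.7 − 0.04193×1.84×1090.7 = -32.80 mGal
Δg_SB(B) = 978702.97 − 979033.68 + 0.3086×1702.8 − 0.04193×1.84×1702.8 = 63.40 mGal
Difference = 63.40 − (-32.80) = 96.20 mGal

96.2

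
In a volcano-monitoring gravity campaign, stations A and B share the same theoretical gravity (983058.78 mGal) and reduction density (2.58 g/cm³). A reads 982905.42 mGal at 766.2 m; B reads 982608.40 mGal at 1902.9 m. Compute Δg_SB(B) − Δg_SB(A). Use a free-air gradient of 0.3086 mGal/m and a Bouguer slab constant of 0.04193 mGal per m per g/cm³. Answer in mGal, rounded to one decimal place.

-69.2

Δg_SB(A) = 982905.42 − 983058.78 + 0.3086×766.2 − 0.04193×2.58×766.2 = 0.20 mGal
Δg_SB(B) = 982608.40 − 983058.78 + 0.3086×1902.9 − 0.04193×2.58×1902.9 = -69.00 mGal
Difference = -69.00 − (0.20) = -69.20 mGal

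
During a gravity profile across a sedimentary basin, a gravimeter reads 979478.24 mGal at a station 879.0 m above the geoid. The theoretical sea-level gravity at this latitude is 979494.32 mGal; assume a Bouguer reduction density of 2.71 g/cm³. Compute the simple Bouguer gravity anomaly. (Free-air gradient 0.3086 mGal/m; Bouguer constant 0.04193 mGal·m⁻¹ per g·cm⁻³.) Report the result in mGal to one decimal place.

Free-air correction = 0.3086 × 879.0 = 271.26 mGal
Free-air anomaly = 979478.24 − 979494.32 + (271.26) = 255.18 mGal
Bouguer slab correction = 0.04193 × 2.71 × 879.0 = 99.88 mGal
Simple Bouguer anomaly = 255.18 − (99.88) = 155.30 mGal

155.3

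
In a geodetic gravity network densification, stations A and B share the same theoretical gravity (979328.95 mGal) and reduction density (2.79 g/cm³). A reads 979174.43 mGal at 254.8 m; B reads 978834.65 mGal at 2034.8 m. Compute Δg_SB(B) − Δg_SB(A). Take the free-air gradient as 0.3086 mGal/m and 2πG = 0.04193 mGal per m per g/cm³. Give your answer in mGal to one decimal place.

Δg_SB(A) = 979174.43 − 979328.95 + 0.3086×254.8 − 0.04193×2.79×254.8 = -105.70 mGal
Δg_SB(B) = 978834.65 − 979328.95 + 0.3086×2034.8 − 0.04193×2.79×2034.8 = -104.40 mGal
Difference = -104.40 − (-105.70) = 1.30 mGal

1.3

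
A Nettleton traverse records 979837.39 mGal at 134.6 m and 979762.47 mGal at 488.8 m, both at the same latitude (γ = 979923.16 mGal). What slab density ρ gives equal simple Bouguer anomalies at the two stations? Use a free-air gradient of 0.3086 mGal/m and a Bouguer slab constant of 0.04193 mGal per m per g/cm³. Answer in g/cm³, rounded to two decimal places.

2.32

Δg_obs = 979762.47 − 979837.39 = -74.92 mGal over Δh = 488.8 − 134.6 = 354.2 m
Equal Bouguer anomalies ⇒ Δg_obs + (0.3086 − 0.04193ρ)·Δh = 0
0.3086 − 0.04193ρ = −Δg_obs/Δh = 0.21152
ρ = (0.3086 − 0.21152) / 0.04193 = 2.32 g/cm³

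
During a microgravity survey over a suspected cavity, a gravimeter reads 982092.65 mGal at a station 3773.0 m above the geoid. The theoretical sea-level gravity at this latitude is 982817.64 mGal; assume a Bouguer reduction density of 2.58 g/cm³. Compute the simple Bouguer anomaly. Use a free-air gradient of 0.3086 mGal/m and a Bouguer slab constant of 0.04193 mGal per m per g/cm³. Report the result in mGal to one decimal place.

Free-air correction = 0.3086 × 3773.0 = 1164.35 mGal
Free-air anomaly = 982092.65 − 982817.64 + (1164.35) = 439.36 mGal
Bouguer slab correction = 0.04193 × 2.58 × 3773.0 = 408.16 mGal
Simple Bouguer anomaly = 439.36 − (408.16) = 31.20 mGal

31.2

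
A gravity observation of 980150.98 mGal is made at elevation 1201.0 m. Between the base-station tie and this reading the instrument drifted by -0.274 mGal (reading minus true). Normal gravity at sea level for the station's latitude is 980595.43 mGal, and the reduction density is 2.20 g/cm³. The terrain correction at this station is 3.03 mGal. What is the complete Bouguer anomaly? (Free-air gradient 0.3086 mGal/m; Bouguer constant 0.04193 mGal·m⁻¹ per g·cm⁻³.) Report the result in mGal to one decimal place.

-181.3

Drift-corrected reading = 980150.98 − (-0.274) = 980151.254 mGal
Free-air correction = 0.3086 × 1201.0 = 370.63 mGal
Free-air anomaly = 980151.254 − 980595.43 + (370.63) = -73.546 mGal
Bouguer slab correction = 0.04193 × 2.20 × 1201.0 = 110.79 mGal
Simple Bouguer anomaly = -73.546 − (110.79) = -184.336 mGal
Complete Bouguer anomaly = -184.336 + 3.03 = -181.306 mGal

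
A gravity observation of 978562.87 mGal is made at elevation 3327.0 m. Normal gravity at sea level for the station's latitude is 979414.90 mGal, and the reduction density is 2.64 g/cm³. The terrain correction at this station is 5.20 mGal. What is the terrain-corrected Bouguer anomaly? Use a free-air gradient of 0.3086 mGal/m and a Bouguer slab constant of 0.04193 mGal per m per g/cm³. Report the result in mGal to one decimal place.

-188.4

Free-air correction = 0.3086 × 3327.0 = 1026.71 mGal
Free-air anomaly = 978562.87 − 979414.90 + (1026.71) = 174.68 mGal
Bouguer slab correction = 0.04193 × 2.64 × 3327.0 = 368.28 mGal
Simple Bouguer anomaly = 174.68 − (368.28) = -193.60 mGal
Complete Bouguer anomaly = -193.60 + 5.20 = -188.40 mGal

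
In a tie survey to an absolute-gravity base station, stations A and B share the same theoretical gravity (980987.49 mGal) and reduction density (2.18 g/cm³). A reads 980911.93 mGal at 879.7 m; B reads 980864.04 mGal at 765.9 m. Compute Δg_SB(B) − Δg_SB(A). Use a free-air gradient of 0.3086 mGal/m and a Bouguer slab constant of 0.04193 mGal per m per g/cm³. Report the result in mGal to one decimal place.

Δg_SB(A) = 980911.93 − 980987.49 + 0.3086×879.7 − 0.04193×2.18×879.7 = 115.50 mGal
Δg_SB(B) = 980864.04 − 980987.49 + 0.3086×765.9 − 0.04193×2.18×765.9 = 42.90 mGal
Difference = 42.90 − (115.50) = -72.60 mGal

-72.6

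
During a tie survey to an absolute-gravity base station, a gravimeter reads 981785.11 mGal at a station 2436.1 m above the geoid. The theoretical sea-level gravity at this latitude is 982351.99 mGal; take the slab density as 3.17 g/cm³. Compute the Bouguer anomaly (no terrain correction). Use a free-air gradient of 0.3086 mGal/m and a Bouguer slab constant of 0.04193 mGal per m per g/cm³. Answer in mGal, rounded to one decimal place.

-138.9

Free-air correction = 0.3086 × 2436.1 = 751.78 mGal
Free-air anomaly = 981785.11 − 982351.99 + (751.78) = 184.90 mGal
Bouguer slab correction = 0.04193 × 3.17 × 2436.1 = 323.80 mGal
Simple Bouguer anomaly = 184.90 − (323.80) = -138.90 mGal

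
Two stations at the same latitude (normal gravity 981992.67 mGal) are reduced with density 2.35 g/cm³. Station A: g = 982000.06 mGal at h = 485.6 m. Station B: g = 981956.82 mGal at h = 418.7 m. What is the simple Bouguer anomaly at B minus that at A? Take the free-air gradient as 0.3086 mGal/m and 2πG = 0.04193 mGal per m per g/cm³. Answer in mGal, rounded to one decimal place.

-57.3

Δg_SB(A) = 982000.06 − 981992.67 + 0.3086×485.6 − 0.04193×2.35×485.6 = 109.40 mGal
Δg_SB(B) = 981956.82 − 981992.67 + 0.3086×418.7 − 0.04193×2.35×418.7 = 52.10 mGal
Difference = 52.10 − (109.40) = -57.30 mGal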